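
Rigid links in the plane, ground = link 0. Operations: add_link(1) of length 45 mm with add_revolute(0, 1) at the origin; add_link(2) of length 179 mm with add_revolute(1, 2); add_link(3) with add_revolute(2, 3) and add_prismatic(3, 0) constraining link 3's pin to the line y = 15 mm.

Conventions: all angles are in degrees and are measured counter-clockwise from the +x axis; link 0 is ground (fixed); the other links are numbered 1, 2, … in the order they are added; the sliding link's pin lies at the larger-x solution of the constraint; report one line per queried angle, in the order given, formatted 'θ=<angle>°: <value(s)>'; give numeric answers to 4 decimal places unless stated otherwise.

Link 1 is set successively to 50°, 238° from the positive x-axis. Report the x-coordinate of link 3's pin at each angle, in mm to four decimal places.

geometry: r = 45 mm, L = 179 mm, e = 15 mm
θ=50°: crank pin P = (r cos θ, r sin θ) = (28.925442, 34.472000)
θ=50°: h = r sin θ − e = 34.472000 − 15 = 19.472000
θ=50°: x = r cos θ + √(L² − h²) = 28.925442 + 177.937745 = 206.863188
θ=238°: crank pin P = (r cos θ, r sin θ) = (-23.846367, -38.162164)
θ=238°: h = r sin θ − e = -38.162164 − 15 = -53.162164
θ=238°: x = r cos θ + √(L² − h²) = -23.846367 + 170.923329 = 147.076962

θ=50°: 206.8632
θ=238°: 147.0770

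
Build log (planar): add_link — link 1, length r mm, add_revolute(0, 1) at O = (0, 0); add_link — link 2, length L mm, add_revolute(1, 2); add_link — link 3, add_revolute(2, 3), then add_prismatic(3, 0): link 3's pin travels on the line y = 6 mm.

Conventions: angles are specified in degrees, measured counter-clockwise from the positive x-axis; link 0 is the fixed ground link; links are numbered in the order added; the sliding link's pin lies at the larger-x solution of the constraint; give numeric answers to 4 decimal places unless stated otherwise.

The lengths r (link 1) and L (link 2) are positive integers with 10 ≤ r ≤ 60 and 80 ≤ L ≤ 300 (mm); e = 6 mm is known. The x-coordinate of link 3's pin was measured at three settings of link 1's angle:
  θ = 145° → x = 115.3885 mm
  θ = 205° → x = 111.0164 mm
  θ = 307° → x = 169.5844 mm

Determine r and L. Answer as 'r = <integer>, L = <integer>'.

constraint per measurement: (x − r cos θ)² + (r sin θ − e)² = L²
subtracting the θ₁ and θ₂ equations cancels the r² and L² terms:
r = (x₁² − x₂²) / (2[(x₁cos θ₁ + e sin θ₁) − (x₂cos θ₂ + e sin θ₂)]) = 41.0002 → r = 41
L² = (x₁ − r cos θ₁)² + (r sin θ₁ − e)² = 22500.0058 → L = 150.0000 → L = 150
check at θ₃=307°: x = 169.5844 (printed 169.5844) ✓

r = 41, L = 150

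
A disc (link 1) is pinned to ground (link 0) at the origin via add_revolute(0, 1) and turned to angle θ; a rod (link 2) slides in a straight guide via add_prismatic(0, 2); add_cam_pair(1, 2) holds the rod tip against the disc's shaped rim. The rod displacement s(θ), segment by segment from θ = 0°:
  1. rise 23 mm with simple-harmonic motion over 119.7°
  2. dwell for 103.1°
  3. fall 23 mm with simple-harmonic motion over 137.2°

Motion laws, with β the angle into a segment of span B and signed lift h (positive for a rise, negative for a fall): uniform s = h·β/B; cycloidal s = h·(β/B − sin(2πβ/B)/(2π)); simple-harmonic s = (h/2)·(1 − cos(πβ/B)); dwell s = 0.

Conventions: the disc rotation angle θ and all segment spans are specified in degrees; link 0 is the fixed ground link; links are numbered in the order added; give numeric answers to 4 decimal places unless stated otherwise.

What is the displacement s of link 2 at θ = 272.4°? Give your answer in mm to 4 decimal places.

segment 1 (0° to 119.7°, simple-harmonic, h = 23) is passed completely: s = 0.0000 + (23) = 23.0000
segment 2 (119.7° to 222.8°, dwell): s unchanged at 23.0000
θ = 272.4° falls in segment 3 (222.8° to 360°, simple-harmonic, h = -23): β = 272.4 − 222.8 = 49.6°, B = 137.2°; Δs = -23/2·(1 − cos(π·0.3615)) = -6.6532; s = 23.0000 − 6.6532 = 16.3468

16.3468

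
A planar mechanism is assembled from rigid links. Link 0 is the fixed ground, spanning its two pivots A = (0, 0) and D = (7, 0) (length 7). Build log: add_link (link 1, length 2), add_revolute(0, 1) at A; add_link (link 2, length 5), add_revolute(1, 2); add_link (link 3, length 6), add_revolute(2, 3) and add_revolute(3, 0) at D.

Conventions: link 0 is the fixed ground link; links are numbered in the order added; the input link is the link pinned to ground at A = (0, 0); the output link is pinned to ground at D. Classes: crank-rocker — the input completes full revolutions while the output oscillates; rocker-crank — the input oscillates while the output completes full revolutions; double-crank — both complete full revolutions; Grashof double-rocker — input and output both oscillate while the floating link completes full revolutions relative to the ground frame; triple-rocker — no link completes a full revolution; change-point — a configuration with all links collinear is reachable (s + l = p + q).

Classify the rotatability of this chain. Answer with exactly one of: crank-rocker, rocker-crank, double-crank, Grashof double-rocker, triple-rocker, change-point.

lengths: ground=7, input=2, coupler=5, output=6
sorted: s=2 (shortest), l=7 (longest), p+q=11
s + l = 9 vs p + q = 11
s + l < p + q (Grashof) with shortest = input link → crank-rocker

crank-rocker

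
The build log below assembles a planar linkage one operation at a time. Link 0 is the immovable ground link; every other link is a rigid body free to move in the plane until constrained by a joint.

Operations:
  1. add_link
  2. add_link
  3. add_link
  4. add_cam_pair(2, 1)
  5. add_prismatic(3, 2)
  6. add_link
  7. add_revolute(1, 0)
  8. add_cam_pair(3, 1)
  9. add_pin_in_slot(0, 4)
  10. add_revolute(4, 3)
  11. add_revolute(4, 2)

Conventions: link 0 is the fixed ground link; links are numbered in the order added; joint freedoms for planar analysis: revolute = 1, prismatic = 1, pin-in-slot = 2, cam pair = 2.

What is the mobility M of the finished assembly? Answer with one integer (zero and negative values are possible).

L=1 J1=0 J2=0
add link → L=2 J1=0 J2=0
add link → L=3 J1=0 J2=0
add link → L=4 J1=0 J2=0
C@2,1 dof=2 J2 → L=4 J1=0 J2=1
P@3,2 dof=1 J1 → L=4 J1=1 J2=1
add link → L=5 J1=1 J2=1
R@1,0 dof=1 J1 → L=5 J1=2 J2=1
C@3,1 dof=2 J2 → L=5 J1=2 J2=2
PS@0,4 dof=2 J2 → L=5 J1=2 J2=3
R@4,3 dof=1 J1 → L=5 J1=3 J2=3
R@4,2 dof=1 J1 → L=5 J1=4 J2=3
M=3(L−1)−2J1−J2=3·4−2·4−3=1

M = 1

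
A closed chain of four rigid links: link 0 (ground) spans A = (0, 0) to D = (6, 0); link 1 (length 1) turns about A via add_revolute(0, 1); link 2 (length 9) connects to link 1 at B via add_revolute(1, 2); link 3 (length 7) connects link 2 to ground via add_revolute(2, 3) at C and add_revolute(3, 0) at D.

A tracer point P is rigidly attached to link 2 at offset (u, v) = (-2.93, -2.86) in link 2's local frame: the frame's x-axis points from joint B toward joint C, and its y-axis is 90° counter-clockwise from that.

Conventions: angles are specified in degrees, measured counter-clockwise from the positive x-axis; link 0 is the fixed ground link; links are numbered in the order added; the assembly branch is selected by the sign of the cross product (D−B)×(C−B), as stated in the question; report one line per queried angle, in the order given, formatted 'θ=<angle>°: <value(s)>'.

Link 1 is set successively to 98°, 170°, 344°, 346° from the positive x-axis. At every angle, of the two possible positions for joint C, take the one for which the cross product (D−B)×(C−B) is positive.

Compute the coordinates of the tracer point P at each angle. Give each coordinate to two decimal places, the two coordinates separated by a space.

A=(0,0), D=(6.00,0)
θ=98°: B = A + 1.00·(cos98°, sin98°) = (-0.1392, 0.9903)
θ=98°: |BD| = 6.2185
θ=98°: circle(B,9.00) ∩ circle(D,7.00): a=5.6822, h=6.9794
θ=98°:   candidates: C₊=(6.5820,6.9758) cross=43.402; C₋=(4.3591,-6.8050) cross=-43.402
θ=98°:   branch + wants cross > 0 → take C=(6.5820,6.9758) (cross=43.402)
θ=98°: ex = (C−B)/|BC| = (0.7468,0.6651); ey = (-0.6651,0.7468)
θ=98°: P = B + -2.93·ex + -2.86·ey = (-0.4252,-3.0942)
θ=170°: B = A + 1.00·(cos170°, sin170°) = (-0.9848, 0.1736)
θ=170°: |BD| = 6.9870
θ=170°: circle(B,9.00) ∩ circle(D,7.00): a=5.7835, h=6.8958
θ=170°:   candidates: C₊=(4.9682,6.9235) cross=48.180; C₋=(4.6255,-6.8637) cross=-48.180
θ=170°:   branch + wants cross > 0 → take C=(4.9682,6.9235) (cross=48.180)
θ=170°: ex = (C−B)/|BC| = (0.6615,0.7500); ey = (-0.7500,0.6615)
θ=170°: P = B + -2.93·ex + -2.86·ey = (-0.7779,-3.9156)
θ=344°: B = A + 1.00·(cos344°, sin344°) = (0.9613, -0.2756)
θ=344°: |BD| = 5.0463
θ=344°: circle(B,9.00) ∩ circle(D,7.00): a=5.6938, h=6.9700
θ=344°:   candidates: C₊=(6.2658,6.9950) cross=35.172; C₋=(7.0273,-6.9242) cross=-35.172
θ=344°:   branch + wants cross > 0 → take C=(6.2658,6.9950) (cross=35.172)
θ=344°: ex = (C−B)/|BC| = (0.5894,0.8078); ey = (-0.8078,0.5894)
θ=344°: P = B + -2.93·ex + -2.86·ey = (1.5448,-4.3283)
θ=346°: B = A + 1.00·(cos346°, sin346°) = (0.9703, -0.2419)
θ=346°: |BD| = 5.0355
θ=346°: circle(B,9.00) ∩ circle(D,7.00): a=5.6952, h=6.9688
θ=346°:   candidates: C₊=(6.3241,6.9925) cross=35.092; C₋=(6.9937,-6.9291) cross=-35.092
θ=346°:   branch + wants cross > 0 → take C=(6.3241,6.9925) (cross=35.092)
θ=346°: ex = (C−B)/|BC| = (0.5949,0.8038); ey = (-0.8038,0.5949)
θ=346°: P = B + -2.93·ex + -2.86·ey = (1.5263,-4.2984)

θ=98°: -0.43 -3.09
θ=170°: -0.78 -3.92
θ=344°: 1.54 -4.33
θ=346°: 1.53 -4.30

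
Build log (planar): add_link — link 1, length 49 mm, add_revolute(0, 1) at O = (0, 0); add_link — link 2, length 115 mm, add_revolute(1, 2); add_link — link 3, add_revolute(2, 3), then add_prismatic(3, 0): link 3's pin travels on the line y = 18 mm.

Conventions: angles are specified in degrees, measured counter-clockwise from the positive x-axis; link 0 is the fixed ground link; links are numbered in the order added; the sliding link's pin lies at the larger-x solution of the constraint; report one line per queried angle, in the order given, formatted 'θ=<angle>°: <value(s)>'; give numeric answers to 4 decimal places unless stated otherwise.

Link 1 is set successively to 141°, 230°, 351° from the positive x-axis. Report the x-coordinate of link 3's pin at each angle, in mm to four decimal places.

geometry: r = 49 mm, L = 115 mm, e = 18 mm
θ=141°: crank pin P = (r cos θ, r sin θ) = (-38.080152, 30.836699)
θ=141°: h = r sin θ − e = 30.836699 − 18 = 12.836699
θ=141°: x = r cos θ + √(L² − h²) = -38.080152 + 114.281316 = 76.201164
θ=230°: crank pin P = (r cos θ, r sin θ) = (-31.496593, -37.536178)
θ=230°: h = r sin θ − e = -37.536178 − 18 = -55.536178
θ=230°: x = r cos θ + √(L² − h²) = -31.496593 + 100.701206 = 69.204613
θ=351°: crank pin P = (r cos θ, r sin θ) = (48.396729, -7.665289)
θ=351°: h = r sin θ − e = -7.665289 − 18 = -25.665289
θ=351°: x = r cos θ + √(L² − h²) = 48.396729 + 112.099478 = 160.496207

θ=141°: 76.2012
θ=230°: 69.2046
θ=351°: 160.4962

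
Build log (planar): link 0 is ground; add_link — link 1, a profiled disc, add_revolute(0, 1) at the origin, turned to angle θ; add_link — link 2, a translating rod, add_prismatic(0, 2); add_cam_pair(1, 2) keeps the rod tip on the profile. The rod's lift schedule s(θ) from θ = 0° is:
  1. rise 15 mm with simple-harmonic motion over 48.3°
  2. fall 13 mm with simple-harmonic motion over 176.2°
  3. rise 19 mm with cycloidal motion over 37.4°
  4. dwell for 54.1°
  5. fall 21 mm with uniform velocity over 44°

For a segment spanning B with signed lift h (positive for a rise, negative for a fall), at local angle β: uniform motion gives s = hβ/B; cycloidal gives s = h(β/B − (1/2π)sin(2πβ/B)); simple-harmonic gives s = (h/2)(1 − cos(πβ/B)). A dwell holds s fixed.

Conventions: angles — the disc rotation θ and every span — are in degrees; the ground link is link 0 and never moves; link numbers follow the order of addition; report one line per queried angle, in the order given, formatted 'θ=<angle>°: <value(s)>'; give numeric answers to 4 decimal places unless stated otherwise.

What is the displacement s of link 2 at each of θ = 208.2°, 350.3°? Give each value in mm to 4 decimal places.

seg 1 [0°–48.3°] simple-harmonic, h=15: full span → s += 15 → s = 15.0000
seg 2 [48.3°–224.5°] simple-harmonic, h=-13: θ=208.2° here. β=159.9, B=176.2. -13/2·(1 − cos(π·0.9075)) = -12.7274 → s = 2.2726
seg 2 [48.3°–224.5°] simple-harmonic, h=-13: full span → s += -13 → s = 2.0000
seg 3 [224.5°–261.9°] cycloidal, h=19: full span → s += 19 → s = 21.0000
seg 4 [261.9°–316°] dwell: s stays 21.0000
seg 5 [316°–360°] uniform, h=-21: θ=350.3° here. β=34.3, B=44. -21·34.3/44 = -16.3705 → s = 4.6295

θ=208.2°: 2.2726
θ=350.3°: 4.6295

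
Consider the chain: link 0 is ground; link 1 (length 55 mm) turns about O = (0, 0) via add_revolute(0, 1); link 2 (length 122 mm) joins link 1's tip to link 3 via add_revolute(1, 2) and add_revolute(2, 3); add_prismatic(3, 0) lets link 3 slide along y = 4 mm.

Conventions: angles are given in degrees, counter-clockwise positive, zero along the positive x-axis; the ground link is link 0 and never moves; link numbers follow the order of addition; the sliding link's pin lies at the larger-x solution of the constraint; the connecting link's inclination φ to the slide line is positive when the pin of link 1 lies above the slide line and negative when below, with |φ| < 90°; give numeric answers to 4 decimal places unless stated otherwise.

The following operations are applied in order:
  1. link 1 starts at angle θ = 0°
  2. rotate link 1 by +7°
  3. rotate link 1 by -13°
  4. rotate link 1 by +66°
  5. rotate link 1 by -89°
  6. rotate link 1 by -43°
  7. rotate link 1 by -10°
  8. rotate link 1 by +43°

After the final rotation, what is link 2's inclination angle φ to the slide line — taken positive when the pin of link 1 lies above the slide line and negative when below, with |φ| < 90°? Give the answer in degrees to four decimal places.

geometry: r = 55 mm, L = 122 mm, e = 4 mm; θ starts at 0°
rotate link 1 by +7°: θ ← 0° +7° = 7°
rotate link 1 by -13°: θ ← 7° -13° = -6°
rotate link 1 by +66°: θ ← -6° +66° = 60°
rotate link 1 by -89°: θ ← 60° -89° = -29°
rotate link 1 by -43°: θ ← -29° -43° = -72°
rotate link 1 by -10°: θ ← -72° -10° = -82°
rotate link 1 by +43°: θ ← -82° +43° = -39°
h = r sin θ − e = -34.612622 − 4 = -38.612622
sin φ = h / L = -38.612622 / 122 = -0.31649690
φ = arcsin(-0.31649690) = -18.451204°

-18.4512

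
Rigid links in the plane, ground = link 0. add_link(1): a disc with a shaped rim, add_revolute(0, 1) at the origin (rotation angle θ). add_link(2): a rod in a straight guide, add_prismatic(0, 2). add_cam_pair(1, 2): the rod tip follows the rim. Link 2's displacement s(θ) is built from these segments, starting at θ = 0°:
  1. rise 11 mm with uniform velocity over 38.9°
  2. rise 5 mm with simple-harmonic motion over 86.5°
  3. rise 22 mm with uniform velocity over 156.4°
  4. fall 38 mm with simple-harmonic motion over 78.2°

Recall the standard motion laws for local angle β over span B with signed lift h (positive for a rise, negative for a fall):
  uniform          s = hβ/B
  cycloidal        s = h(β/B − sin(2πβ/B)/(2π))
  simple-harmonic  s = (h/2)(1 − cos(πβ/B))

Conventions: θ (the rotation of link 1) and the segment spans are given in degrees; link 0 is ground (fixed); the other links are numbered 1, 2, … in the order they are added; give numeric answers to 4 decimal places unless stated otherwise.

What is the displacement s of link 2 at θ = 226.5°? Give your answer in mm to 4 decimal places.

segment 1 (0° to 38.9°, uniform, h = 11) is passed completely: s = 0.0000 + (11) = 11.0000
segment 2 (38.9° to 125.4°, simple-harmonic, h = 5) is passed completely: s = 11.0000 + (5) = 16.0000
θ = 226.5° falls in segment 3 (125.4° to 281.8°, uniform, h = 22): β = 226.5 − 125.4 = 101.1°, B = 156.4°; Δs = 22·101.1/156.4 = 14.2212; s = 16.0000 + 14.2212 = 30.2212

30.2212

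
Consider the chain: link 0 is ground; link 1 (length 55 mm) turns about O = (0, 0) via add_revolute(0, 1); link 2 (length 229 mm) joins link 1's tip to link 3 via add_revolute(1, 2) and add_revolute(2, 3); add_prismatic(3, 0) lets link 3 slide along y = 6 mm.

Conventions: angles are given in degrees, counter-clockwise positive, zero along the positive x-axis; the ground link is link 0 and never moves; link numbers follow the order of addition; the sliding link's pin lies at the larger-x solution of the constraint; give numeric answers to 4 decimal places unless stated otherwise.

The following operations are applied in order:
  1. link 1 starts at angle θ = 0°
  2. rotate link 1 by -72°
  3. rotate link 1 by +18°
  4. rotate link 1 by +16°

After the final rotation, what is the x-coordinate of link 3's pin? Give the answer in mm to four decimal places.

geometry: r = 55 mm, L = 229 mm, e = 6 mm; θ starts at 0°
rotate link 1 by -72°: θ ← 0° -72° = -72°
rotate link 1 by +18°: θ ← -72° +18° = -54°
rotate link 1 by +16°: θ ← -54° +16° = -38°
crank pin P = (r cos θ, r sin θ) = (43.340591, -33.861381)
h = r sin θ − e = -33.861381 − 6 = -39.861381
x = r cos θ + √(L² − h²) = 43.340591 + 225.504036 = 268.844628

268.8446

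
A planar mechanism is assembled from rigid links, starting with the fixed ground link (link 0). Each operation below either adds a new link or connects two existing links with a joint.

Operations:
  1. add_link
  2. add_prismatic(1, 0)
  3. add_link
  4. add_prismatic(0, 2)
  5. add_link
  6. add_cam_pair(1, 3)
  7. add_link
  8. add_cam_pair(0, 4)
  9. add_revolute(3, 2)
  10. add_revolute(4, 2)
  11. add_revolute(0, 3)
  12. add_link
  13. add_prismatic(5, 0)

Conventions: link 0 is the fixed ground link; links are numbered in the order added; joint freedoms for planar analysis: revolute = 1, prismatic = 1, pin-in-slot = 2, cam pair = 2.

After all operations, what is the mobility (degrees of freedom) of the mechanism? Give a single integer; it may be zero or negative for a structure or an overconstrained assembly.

L=1 J1=0 J2=0
add link → L=2 J1=0 J2=0
P@1,0 dof=1 J1 → L=2 J1=1 J2=0
add link → L=3 J1=1 J2=0
P@0,2 dof=1 J1 → L=3 J1=2 J2=0
add link → L=4 J1=2 J2=0
C@1,3 dof=2 J2 → L=4 J1=2 J2=1
add link → L=5 J1=2 J2=1
C@0,4 dof=2 J2 → L=5 J1=2 J2=2
R@3,2 dof=1 J1 → L=5 J1=3 J2=2
R@4,2 dof=1 J1 → L=5 J1=4 J2=2
R@0,3 dof=1 J1 → L=5 J1=5 J2=2
add link → L=6 J1=5 J2=2
P@5,0 dof=1 J1 → L=6 J1=6 J2=2
M=3(L−1)−2J1−J2=3·5−2·6−2=1

M = 1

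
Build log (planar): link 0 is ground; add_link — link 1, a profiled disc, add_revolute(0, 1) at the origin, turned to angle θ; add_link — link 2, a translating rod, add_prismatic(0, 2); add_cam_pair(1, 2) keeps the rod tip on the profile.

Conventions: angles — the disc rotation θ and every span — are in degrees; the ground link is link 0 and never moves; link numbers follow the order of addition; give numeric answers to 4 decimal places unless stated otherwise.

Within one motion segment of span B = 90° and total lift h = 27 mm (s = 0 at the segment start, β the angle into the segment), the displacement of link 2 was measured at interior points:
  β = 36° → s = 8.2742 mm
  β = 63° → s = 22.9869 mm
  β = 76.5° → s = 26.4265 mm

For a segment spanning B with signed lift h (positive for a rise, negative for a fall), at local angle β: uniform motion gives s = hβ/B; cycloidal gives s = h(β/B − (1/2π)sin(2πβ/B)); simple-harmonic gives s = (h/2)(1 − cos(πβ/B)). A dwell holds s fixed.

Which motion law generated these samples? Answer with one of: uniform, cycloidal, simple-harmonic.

candidates at β/B = r: uniform s = h·r (linear in β); cycloidal s = h·(r − sin(2πr)/(2π)); simple-harmonic s = (h/2)(1 − cos(πr))
β=36°: printed 8.2742 | uniform 10.8000, cycloidal 8.2742, simple-harmonic 9.3283
β=63°: printed 22.9869 | uniform 18.9000, cycloidal 22.9869, simple-harmonic 21.4351
β=76.5°: printed 26.4265 | uniform 22.9500, cycloidal 26.4265, simple-harmonic 25.5286
only one law matches every sample → cycloidal

cycloidal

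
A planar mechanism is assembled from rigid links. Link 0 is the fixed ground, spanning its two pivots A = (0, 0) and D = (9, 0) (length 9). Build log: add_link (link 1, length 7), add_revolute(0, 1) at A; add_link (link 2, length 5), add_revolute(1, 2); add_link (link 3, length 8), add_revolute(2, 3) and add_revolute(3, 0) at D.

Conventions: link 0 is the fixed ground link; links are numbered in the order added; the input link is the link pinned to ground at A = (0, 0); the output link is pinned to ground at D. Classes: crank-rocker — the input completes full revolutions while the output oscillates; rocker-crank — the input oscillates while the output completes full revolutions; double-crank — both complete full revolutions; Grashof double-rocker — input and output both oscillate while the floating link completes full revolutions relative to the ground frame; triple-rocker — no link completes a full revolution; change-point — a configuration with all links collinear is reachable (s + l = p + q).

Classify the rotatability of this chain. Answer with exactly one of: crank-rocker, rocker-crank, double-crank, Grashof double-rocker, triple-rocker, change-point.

lengths: ground=9, input=7, coupler=5, output=8
sorted: s=5 (shortest), l=9 (longest), p+q=15
s + l = 14 vs p + q = 15
s + l < p + q (Grashof) with shortest = coupler link → Grashof double-rocker

Grashof double-rocker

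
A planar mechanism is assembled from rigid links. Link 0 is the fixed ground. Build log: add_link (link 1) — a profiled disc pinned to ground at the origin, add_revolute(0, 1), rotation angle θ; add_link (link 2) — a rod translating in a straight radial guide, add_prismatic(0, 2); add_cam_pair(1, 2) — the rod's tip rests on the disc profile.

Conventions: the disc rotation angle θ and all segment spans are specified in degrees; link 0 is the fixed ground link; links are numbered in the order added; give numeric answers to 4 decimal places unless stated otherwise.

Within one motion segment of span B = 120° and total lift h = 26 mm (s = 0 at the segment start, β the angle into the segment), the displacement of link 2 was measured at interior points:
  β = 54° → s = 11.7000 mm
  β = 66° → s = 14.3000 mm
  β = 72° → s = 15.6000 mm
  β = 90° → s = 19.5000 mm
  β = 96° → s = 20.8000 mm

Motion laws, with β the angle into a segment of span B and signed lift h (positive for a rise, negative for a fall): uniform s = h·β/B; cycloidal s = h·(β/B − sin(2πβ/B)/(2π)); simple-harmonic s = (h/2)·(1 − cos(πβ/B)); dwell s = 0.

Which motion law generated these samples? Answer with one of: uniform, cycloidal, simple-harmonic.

candidates at β/B = r: uniform s = h·r (linear in β); cycloidal s = h·(r − sin(2πr)/(2π)); simple-harmonic s = (h/2)(1 − cos(πr))
β=54°: printed 11.7000 | uniform 11.7000, cycloidal 10.4213, simple-harmonic 10.9664
β=66°: printed 14.3000 | uniform 14.3000, cycloidal 15.5787, simple-harmonic 15.0336
β=72°: printed 15.6000 | uniform 15.6000, cycloidal 18.0323, simple-harmonic 17.0172
β=90°: printed 19.5000 | uniform 19.5000, cycloidal 23.6380, simple-harmonic 22.1924
β=96°: printed 20.8000 | uniform 20.8000, cycloidal 24.7355, simple-harmonic 23.5172
only one law matches every sample → uniform

uniform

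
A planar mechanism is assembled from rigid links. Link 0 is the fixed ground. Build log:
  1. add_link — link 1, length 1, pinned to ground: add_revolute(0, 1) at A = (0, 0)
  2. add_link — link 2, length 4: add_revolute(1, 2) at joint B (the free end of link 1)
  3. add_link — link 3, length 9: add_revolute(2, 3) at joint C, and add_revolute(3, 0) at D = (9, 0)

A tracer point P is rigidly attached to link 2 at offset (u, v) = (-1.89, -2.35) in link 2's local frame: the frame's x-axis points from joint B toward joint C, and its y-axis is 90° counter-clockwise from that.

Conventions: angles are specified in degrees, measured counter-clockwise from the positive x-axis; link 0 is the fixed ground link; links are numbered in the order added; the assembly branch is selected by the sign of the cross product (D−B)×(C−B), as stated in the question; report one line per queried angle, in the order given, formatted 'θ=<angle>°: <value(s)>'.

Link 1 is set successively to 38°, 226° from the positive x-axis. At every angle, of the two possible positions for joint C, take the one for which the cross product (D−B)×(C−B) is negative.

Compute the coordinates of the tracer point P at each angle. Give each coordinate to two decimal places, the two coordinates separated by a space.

A=(0,0), D=(9.00,0)
θ=38°: B = A + 1.00·(cos38°, sin38°) = (0.7880, 0.6157)
θ=38°: |BD| = 8.2350
θ=38°: circle(B,4.00) ∩ circle(D,9.00): a=0.1710, h=3.9963
θ=38°:   candidates: C₊=(1.2573,4.5880) cross=32.910; C₋=(0.6597,-3.3823) cross=-32.910
θ=38°:   branch - wants cross < 0 → take C=(0.6597,-3.3823) (cross=-32.910)
θ=38°: ex = (C−B)/|BC| = (-0.0321,-0.9995); ey = (0.9995,-0.0321)
θ=38°: P = B + -1.89·ex + -2.35·ey = (-1.5002,2.5801)
θ=226°: B = A + 1.00·(cos226°, sin226°) = (-0.6947, -0.7193)
θ=226°: |BD| = 9.7213
θ=226°: circle(B,4.00) ∩ circle(D,9.00): a=1.5175, h=3.7010
θ=226°:   candidates: C₊=(0.5448,3.0838) cross=35.978; C₋=(1.0925,-4.2979) cross=-35.978
θ=226°:   branch - wants cross < 0 → take C=(1.0925,-4.2979) (cross=-35.978)
θ=226°: ex = (C−B)/|BC| = (0.4468,-0.8946); ey = (0.8946,0.4468)
θ=226°: P = B + -1.89·ex + -2.35·ey = (-3.6415,-0.0784)

θ=38°: -1.50 2.58
θ=226°: -3.64 -0.08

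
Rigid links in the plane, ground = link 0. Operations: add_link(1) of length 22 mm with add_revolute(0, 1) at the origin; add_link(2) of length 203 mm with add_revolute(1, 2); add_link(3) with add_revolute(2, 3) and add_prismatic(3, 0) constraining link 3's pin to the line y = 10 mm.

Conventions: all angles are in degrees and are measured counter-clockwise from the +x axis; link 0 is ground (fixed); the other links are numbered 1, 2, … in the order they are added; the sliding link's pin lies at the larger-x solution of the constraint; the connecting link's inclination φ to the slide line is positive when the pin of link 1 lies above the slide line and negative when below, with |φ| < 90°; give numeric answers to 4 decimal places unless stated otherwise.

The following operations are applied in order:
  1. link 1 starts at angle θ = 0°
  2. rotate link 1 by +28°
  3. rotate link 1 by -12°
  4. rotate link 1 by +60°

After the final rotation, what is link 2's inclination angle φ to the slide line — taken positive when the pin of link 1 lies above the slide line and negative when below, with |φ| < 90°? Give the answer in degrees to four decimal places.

geometry: r = 22 mm, L = 203 mm, e = 10 mm; θ starts at 0°
rotate link 1 by +28°: θ ← 0° +28° = 28°
rotate link 1 by -12°: θ ← 28° -12° = 16°
rotate link 1 by +60°: θ ← 16° +60° = 76°
h = r sin θ − e = 21.346506 − 10 = 11.346506
sin φ = h / L = 11.346506 / 203 = 0.05589412
φ = arcsin(0.05589412) = 3.204167°

3.2042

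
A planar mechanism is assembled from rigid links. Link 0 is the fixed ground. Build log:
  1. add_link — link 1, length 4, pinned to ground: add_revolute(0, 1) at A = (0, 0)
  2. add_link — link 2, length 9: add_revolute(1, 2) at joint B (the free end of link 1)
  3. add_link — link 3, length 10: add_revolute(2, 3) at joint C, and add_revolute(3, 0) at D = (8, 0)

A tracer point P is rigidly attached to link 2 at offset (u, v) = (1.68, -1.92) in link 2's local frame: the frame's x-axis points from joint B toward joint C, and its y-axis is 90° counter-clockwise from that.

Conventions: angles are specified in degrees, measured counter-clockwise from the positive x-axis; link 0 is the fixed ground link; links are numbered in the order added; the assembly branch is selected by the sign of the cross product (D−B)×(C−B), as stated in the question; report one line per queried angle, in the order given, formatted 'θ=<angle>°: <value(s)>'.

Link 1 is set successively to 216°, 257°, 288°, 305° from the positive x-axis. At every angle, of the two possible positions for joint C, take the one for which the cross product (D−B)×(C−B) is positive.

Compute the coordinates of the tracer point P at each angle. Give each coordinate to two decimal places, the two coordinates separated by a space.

A=(0,0), D=(8.00,0)
θ=216°: B = A + 4.00·(cos216°, sin216°) = (-3.2361, -2.3511)
θ=216°: |BD| = 11.4794
θ=216°: circle(B,9.00) ∩ circle(D,10.00): a=4.9121, h=7.5413
θ=216°:   candidates: C₊=(0.0274,6.0363) cross=86.569; C₋=(3.1165,-8.7265) cross=-86.569
θ=216°:   branch + wants cross > 0 → take C=(0.0274,6.0363) (cross=86.569)
θ=216°: ex = (C−B)/|BC| = (0.3626,0.9319); ey = (-0.9319,0.3626)
θ=216°: P = B + 1.68·ex + -1.92·ey = (-0.8376,-1.4817)
θ=257°: B = A + 4.00·(cos257°, sin257°) = (-0.8998, -3.8975)
θ=257°: |BD| = 9.7158
θ=257°: circle(B,9.00) ∩ circle(D,10.00): a=3.8801, h=8.1206
θ=257°:   candidates: C₊=(-0.6031,5.0976) cross=78.899; C₋=(5.9120,-9.7796) cross=-78.899
θ=257°:   branch + wants cross > 0 → take C=(-0.6031,5.0976) (cross=78.899)
θ=257°: ex = (C−B)/|BC| = (0.0330,0.9995); ey = (-0.9995,0.0330)
θ=257°: P = B + 1.68·ex + -1.92·ey = (1.0745,-2.2817)
θ=288°: B = A + 4.00·(cos288°, sin288°) = (1.2361, -3.8042)
θ=288°: |BD| = 7.7603
θ=288°: circle(B,9.00) ∩ circle(D,10.00): a=2.6560, h=8.5992
θ=288°:   candidates: C₊=(-0.6644,4.9928) cross=66.732; C₋=(7.7665,-9.9973) cross=-66.732
θ=288°:   branch + wants cross > 0 → take C=(-0.6644,4.9928) (cross=66.732)
θ=288°: ex = (C−B)/|BC| = (-0.2112,0.9775); ey = (-0.9775,-0.2112)
θ=288°: P = B + 1.68·ex + -1.92·ey = (2.7580,-1.7567)
θ=305°: B = A + 4.00·(cos305°, sin305°) = (2.2943, -3.2766)
θ=305°: |BD| = 6.5796
θ=305°: circle(B,9.00) ∩ circle(D,10.00): a=1.8459, h=8.8087
θ=305°:   candidates: C₊=(-0.4916,5.2814) cross=57.957; C₋=(8.2817,-9.9960) cross=-57.957
θ=305°:   branch + wants cross > 0 → take C=(-0.4916,5.2814) (cross=57.957)
θ=305°: ex = (C−B)/|BC| = (-0.3095,0.9509); ey = (-0.9509,-0.3095)
θ=305°: P = B + 1.68·ex + -1.92·ey = (3.6000,-1.0848)

θ=216°: -0.84 -1.48
θ=257°: 1.07 -2.28
θ=288°: 2.76 -1.76
θ=305°: 3.60 -1.08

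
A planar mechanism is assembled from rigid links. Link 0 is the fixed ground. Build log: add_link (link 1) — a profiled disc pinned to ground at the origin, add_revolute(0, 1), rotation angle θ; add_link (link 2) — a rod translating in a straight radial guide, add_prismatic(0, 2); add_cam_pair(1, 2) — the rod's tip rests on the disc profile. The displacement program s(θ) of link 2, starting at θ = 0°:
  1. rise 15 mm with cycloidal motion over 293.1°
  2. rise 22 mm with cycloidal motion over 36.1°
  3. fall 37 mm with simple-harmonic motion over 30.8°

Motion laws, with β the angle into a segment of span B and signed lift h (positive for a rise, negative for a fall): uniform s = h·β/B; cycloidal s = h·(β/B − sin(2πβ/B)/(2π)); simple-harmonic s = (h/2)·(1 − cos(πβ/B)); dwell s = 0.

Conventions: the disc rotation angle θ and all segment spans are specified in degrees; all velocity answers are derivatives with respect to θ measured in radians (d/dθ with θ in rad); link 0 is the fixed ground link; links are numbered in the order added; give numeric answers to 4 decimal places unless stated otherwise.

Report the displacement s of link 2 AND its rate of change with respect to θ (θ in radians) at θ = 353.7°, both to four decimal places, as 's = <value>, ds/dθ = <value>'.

seg 1 [0°–293.1°] cycloidal, h=15: full span → s += 15 → s = 15.0000
seg 2 [293.1°–329.2°] cycloidal, h=22: full span → s += 22 → s = 37.0000
seg 3 [329.2°–360°] simple-harmonic, h=-37: θ=353.7° here. β=24.5, B=30.8. -37/2·(1 − cos(π·0.7955)) = -33.3100 → s = 3.6900
velocity in seg [329.2°–360°] (simple-harmonic), θ in radians: β = 24.5° = 0.4276 rad, B = 30.8° = 0.5376 rad; ds/dθ = (πh/(2B)) sin(πβ/B) = (π·(-37)/(2·0.5376)) sin(π·0.7955) = -64.792033 mm/rad

s = 3.6900, ds/dθ = -64.7920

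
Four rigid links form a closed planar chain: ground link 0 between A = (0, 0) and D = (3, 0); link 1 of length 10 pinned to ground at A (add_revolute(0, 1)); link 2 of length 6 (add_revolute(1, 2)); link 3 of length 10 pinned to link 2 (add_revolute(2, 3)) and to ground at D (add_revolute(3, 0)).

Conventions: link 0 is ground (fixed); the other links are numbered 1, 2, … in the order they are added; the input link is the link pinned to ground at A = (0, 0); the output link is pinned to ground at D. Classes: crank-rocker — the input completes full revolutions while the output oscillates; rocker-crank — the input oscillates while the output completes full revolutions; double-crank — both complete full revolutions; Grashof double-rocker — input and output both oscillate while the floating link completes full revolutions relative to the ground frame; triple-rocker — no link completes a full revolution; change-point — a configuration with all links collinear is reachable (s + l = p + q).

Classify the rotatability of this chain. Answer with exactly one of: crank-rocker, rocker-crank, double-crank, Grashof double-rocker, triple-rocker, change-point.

lengths: ground=3, input=10, coupler=6, output=10
sorted: s=3 (shortest), l=10 (longest), p+q=16
s + l = 13 vs p + q = 16
s + l < p + q (Grashof) with shortest = ground link → double-crank

double-crank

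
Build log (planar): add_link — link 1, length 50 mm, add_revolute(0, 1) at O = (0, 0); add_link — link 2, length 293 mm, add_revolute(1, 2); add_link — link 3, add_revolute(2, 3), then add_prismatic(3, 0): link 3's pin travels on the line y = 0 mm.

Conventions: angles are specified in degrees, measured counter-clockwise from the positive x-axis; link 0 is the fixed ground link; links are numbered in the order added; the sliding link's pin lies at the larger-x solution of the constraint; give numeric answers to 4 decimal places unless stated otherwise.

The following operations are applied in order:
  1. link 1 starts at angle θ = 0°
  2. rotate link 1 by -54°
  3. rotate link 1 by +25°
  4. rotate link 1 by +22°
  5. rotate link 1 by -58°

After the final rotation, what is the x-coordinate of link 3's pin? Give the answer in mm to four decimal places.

geometry: r = 50 mm, L = 293 mm, e = 0 mm; θ starts at 0°
rotate link 1 by -54°: θ ← 0° -54° = -54°
rotate link 1 by +25°: θ ← -54° +25° = -29°
rotate link 1 by +22°: θ ← -29° +22° = -7°
rotate link 1 by -58°: θ ← -7° -58° = -65°
crank pin P = (r cos θ, r sin θ) = (21.130913, -45.315389)
h = r sin θ − e = -45.315389 − 0 = -45.315389
x = r cos θ + √(L² − h²) = 21.130913 + 289.474551 = 310.605464

310.6055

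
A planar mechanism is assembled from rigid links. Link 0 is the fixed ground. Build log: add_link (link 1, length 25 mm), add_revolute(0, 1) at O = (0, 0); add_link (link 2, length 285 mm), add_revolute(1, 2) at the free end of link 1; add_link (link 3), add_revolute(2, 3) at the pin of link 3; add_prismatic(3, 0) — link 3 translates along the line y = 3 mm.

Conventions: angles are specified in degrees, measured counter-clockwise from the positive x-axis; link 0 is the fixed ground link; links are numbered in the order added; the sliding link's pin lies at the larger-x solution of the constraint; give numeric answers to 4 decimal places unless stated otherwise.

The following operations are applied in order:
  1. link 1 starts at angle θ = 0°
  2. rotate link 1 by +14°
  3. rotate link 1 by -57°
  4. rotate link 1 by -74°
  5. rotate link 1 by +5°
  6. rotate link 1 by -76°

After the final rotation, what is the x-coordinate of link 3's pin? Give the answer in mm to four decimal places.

geometry: r = 25 mm, L = 285 mm, e = 3 mm; θ starts at 0°
rotate link 1 by +14°: θ ← 0° +14° = 14°
rotate link 1 by -57°: θ ← 14° -57° = -43°
rotate link 1 by -74°: θ ← -43° -74° = -117°
rotate link 1 by +5°: θ ← -117° +5° = -112°
rotate link 1 by -76°: θ ← -112° -76° = -188°
crank pin P = (r cos θ, r sin θ) = (-24.756702, 3.479328)
h = r sin θ − e = 3.479328 − 3 = 0.479328
x = r cos θ + √(L² − h²) = -24.756702 + 284.999597 = 260.242895

260.2429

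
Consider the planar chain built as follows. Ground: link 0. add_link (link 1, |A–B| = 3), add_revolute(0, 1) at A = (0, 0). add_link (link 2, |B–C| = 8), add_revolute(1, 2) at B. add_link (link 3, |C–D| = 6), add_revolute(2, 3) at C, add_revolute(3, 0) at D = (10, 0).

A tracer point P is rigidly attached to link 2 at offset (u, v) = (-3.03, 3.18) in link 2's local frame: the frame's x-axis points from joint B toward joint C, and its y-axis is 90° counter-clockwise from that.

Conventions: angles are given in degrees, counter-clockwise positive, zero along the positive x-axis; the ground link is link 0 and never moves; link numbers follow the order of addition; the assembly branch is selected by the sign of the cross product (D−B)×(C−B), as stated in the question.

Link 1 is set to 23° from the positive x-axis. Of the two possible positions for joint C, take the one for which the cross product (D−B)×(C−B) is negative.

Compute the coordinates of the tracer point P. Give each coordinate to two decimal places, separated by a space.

A=(0,0), D=(10.00,0)
B = A + 3.00·(cos23°, sin23°) = (2.7615, 1.1722)
|BD| = 7.3328
circle(B,8.00) ∩ circle(D,6.00): a=5.5756, h=5.7369
  candidates: C₊=(9.1825,5.9441) cross=42.068; C₋=(7.3484,-5.3823) cross=-42.068
  branch - wants cross < 0 → take C=(7.3484,-5.3823) (cross=-42.068)
ex = (C−B)/|BC| = (0.5734,-0.8193); ey = (0.8193,0.5734)
P = B + -3.03·ex + 3.18·ey = (3.6296,5.4780)

3.63 5.48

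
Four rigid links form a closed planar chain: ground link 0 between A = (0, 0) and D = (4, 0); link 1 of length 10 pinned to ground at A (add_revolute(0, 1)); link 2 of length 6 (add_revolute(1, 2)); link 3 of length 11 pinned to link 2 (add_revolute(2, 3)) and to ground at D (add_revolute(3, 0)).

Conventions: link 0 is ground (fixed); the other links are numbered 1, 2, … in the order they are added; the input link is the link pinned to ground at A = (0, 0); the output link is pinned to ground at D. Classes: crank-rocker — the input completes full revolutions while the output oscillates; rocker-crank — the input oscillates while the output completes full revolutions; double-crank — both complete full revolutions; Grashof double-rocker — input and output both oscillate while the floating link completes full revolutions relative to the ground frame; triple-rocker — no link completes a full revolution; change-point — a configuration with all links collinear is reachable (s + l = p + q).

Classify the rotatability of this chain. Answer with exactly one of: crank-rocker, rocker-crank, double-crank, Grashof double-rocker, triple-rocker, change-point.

lengths: ground=4, input=10, coupler=6, output=11
sorted: s=4 (shortest), l=11 (longest), p+q=16
s + l = 15 vs p + q = 16
s + l < p + q (Grashof) with shortest = ground link → double-crank

double-crank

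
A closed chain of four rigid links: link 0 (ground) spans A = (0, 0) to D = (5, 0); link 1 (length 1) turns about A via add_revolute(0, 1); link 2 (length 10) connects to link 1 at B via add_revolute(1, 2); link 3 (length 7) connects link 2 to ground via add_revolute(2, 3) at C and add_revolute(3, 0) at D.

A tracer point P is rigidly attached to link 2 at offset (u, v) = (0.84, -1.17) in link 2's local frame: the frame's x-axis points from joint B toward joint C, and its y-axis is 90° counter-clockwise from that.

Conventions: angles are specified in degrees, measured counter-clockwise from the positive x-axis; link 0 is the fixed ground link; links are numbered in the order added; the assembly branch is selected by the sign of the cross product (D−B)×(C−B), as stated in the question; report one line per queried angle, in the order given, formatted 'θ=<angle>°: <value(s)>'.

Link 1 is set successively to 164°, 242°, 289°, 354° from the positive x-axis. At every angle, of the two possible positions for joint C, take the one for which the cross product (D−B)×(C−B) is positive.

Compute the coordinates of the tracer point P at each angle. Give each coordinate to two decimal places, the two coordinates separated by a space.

A=(0,0), D=(5.00,0)
θ=164°: B = A + 1.00·(cos164°, sin164°) = (-0.9613, 0.2756)
θ=164°: |BD| = 5.9676
θ=164°: circle(B,10.00) ∩ circle(D,7.00): a=7.2569, h=6.8803
θ=164°:   candidates: C₊=(6.6057,6.8134) cross=41.059; C₋=(5.9701,-6.9325) cross=-41.059
θ=164°:   branch + wants cross > 0 → take C=(6.6057,6.8134) (cross=41.059)
θ=164°: ex = (C−B)/|BC| = (0.7567,0.6538); ey = (-0.6538,0.7567)
θ=164°: P = B + 0.84·ex + -1.17·ey = (0.4393,-0.0605)
θ=242°: B = A + 1.00·(cos242°, sin242°) = (-0.4695, -0.8829)
θ=242°: |BD| = 5.5403
θ=242°: circle(B,10.00) ∩ circle(D,7.00): a=7.3728, h=6.7559
θ=242°:   candidates: C₊=(5.7324,6.9616) cross=37.429; C₋=(7.8858,-6.3775) cross=-37.429
θ=242°:   branch + wants cross > 0 → take C=(5.7324,6.9616) (cross=37.429)
θ=242°: ex = (C−B)/|BC| = (0.6202,0.7845); ey = (-0.7845,0.6202)
θ=242°: P = B + 0.84·ex + -1.17·ey = (0.9693,-0.9496)
θ=289°: B = A + 1.00·(cos289°, sin289°) = (0.3256, -0.9455)
θ=289°: |BD| = 4.7691
θ=289°: circle(B,10.00) ∩ circle(D,7.00): a=7.7315, h=6.3423
θ=289°:   candidates: C₊=(6.6462,6.8037) cross=30.247; C₋=(9.1610,-5.6291) cross=-30.247
θ=289°:   branch + wants cross > 0 → take C=(6.6462,6.8037) (cross=30.247)
θ=289°: ex = (C−B)/|BC| = (0.6321,0.7749); ey = (-0.7749,0.6321)
θ=289°: P = B + 0.84·ex + -1.17·ey = (1.7632,-1.0341)
θ=354°: B = A + 1.00·(cos354°, sin354°) = (0.9945, -0.1045)
θ=354°: |BD| = 4.0068
θ=354°: circle(B,10.00) ∩ circle(D,7.00): a=8.3675, h=5.4758
θ=354°:   candidates: C₊=(9.2164,5.5877) cross=21.941; C₋=(9.5021,-5.3602) cross=-21.941
θ=354°:   branch + wants cross > 0 → take C=(9.2164,5.5877) (cross=21.941)
θ=354°: ex = (C−B)/|BC| = (0.8222,0.5692); ey = (-0.5692,0.8222)
θ=354°: P = B + 0.84·ex + -1.17·ey = (2.3511,-0.5883)

θ=164°: 0.44 -0.06
θ=242°: 0.97 -0.95
θ=289°: 1.76 -1.03
θ=354°: 2.35 -0.59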